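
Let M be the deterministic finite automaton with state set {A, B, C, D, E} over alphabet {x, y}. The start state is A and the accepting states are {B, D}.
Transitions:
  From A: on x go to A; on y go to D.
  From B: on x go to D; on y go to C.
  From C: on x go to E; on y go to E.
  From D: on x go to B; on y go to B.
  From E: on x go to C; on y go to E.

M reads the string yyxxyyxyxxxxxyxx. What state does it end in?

E

A --y--> D
D --y--> B
B --x--> D
D --x--> B
B --y--> C
C --y--> E
E --x--> C
C --y--> E
E --x--> C
C --x--> E
E --x--> C
C --x--> E
E --x--> C
C --y--> E
E --x--> C
C --x--> E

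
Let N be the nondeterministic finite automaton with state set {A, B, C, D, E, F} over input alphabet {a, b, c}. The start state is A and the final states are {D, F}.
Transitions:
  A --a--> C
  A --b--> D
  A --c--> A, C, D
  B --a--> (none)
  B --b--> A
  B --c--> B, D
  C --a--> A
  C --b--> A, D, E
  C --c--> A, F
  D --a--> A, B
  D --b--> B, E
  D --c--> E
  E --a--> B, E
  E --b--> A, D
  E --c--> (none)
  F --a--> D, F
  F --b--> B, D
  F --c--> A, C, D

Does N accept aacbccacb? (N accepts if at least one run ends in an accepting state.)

Start: {A}
read a: {C}
read a: {A}
read c: {A, C, D}
read b: {A, B, D, E}
read c: {A, B, C, D, E}
read c: {A, B, C, D, E, F}
read a: {A, B, C, D, E, F}
read c: {A, B, C, D, E, F}
read b: {A, B, D, E}
Reachable ∩ accepting = {D} — nonempty.

accepted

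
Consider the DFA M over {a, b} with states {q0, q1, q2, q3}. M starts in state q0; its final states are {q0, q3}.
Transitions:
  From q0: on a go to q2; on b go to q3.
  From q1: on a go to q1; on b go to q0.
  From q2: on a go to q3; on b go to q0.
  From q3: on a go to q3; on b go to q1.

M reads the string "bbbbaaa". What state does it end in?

q0 --b--> q3
q3 --b--> q1
q1 --b--> q0
q0 --b--> q3
q3 --a--> q3
q3 --a--> q3
q3 --a--> q3

q3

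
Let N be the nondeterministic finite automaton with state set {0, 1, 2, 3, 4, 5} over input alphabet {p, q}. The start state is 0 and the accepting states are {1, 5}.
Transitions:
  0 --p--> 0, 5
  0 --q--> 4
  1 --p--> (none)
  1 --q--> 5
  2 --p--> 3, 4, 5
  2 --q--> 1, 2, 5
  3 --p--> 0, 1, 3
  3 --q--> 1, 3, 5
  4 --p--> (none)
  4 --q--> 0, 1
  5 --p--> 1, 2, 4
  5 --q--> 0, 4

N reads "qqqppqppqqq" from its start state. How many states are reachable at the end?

Start: {0}
read q: {4}
read q: {0, 1}
read q: {4, 5}
read p: {1, 2, 4}
read p: {3, 4, 5}
read q: {0, 1, 3, 4, 5}
read p: {0, 1, 2, 3, 4, 5}
read p: {0, 1, 2, 3, 4, 5}
read q: {0, 1, 2, 3, 4, 5}
read q: {0, 1, 2, 3, 4, 5}
read q: {0, 1, 2, 3, 4, 5}
Final reachable set {0, 1, 2, 3, 4, 5} has 6 states.

6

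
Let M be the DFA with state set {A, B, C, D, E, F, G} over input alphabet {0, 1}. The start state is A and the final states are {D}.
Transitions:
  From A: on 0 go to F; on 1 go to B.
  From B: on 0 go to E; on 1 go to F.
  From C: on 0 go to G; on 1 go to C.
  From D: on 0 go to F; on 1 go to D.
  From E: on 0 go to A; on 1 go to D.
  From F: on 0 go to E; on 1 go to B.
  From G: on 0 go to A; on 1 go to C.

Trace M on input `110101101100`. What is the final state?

E

A --1--> B
B --1--> F
F --0--> E
E --1--> D
D --0--> F
F --1--> B
B --1--> F
F --0--> E
E --1--> D
D --1--> D
D --0--> F
F --0--> E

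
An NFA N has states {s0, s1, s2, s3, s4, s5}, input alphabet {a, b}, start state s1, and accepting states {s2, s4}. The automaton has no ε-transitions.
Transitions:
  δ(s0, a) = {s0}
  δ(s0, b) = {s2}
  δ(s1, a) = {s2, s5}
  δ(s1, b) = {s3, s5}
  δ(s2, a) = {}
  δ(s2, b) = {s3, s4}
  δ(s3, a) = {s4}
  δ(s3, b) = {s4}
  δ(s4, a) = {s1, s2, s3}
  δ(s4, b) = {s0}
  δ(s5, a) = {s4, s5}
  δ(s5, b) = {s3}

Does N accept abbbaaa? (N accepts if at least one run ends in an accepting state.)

Start: {s1}
read a: {s2, s5}
read b: {s3, s4}
read b: {s0, s4}
read b: {s0, s2}
read a: {s0}
read a: {s0}
read a: {s0}
Reachable ∩ accepting = {} — empty.

rejected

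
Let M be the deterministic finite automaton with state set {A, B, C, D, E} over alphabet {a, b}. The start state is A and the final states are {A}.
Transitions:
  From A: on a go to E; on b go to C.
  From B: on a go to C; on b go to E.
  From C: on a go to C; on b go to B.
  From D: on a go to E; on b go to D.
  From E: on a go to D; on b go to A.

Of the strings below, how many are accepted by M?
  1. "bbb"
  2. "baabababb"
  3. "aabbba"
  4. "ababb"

0

"bbb": rejected
"baabababb": rejected
"aabbba": rejected
"ababb": rejected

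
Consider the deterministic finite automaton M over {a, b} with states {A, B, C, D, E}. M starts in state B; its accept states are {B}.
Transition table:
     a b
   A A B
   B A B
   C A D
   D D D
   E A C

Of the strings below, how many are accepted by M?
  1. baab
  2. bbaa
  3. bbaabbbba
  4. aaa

1

baab: accepted
bbaa: rejected
bbaabbbba: rejected
aaa: rejected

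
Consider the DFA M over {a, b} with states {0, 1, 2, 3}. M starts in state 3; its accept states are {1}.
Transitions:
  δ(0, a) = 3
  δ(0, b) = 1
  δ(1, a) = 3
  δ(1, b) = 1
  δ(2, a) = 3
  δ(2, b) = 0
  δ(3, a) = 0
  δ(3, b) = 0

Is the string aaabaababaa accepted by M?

3 --a--> 0
0 --a--> 3
3 --a--> 0
0 --b--> 1
1 --a--> 3
3 --a--> 0
0 --b--> 1
1 --a--> 3
3 --b--> 0
0 --a--> 3
3 --a--> 0
End in state 0, which is not an accepting state.

rejected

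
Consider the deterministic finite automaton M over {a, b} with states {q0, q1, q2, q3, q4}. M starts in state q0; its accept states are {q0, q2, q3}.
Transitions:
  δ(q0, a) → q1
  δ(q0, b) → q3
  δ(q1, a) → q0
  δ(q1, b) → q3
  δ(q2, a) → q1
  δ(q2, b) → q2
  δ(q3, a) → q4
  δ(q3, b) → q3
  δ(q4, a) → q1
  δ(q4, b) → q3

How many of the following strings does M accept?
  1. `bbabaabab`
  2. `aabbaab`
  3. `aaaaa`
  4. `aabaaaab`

`bbabaabab`: accepted
`aabbaab`: accepted
`aaaaa`: rejected
`aabaaaab`: accepted

3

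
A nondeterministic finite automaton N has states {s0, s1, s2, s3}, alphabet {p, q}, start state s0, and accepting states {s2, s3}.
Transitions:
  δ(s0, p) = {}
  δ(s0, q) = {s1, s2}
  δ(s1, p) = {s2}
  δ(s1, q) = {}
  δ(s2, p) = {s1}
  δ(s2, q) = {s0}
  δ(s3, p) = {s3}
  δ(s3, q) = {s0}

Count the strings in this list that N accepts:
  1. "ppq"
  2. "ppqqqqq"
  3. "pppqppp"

0

"ppq": rejected
"ppqqqqq": rejected
"pppqppp": rejected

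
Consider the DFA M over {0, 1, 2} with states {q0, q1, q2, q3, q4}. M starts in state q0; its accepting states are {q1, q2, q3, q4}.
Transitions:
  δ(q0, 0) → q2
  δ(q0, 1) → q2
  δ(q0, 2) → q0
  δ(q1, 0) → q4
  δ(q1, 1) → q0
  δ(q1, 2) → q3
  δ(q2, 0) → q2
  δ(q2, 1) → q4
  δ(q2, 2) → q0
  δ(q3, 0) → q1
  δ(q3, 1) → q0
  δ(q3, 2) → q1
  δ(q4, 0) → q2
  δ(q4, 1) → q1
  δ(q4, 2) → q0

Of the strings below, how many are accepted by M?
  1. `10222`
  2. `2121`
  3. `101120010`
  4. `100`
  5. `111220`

4

`10222`: rejected
`2121`: accepted
`101120010`: accepted
`100`: accepted
`111220`: accepted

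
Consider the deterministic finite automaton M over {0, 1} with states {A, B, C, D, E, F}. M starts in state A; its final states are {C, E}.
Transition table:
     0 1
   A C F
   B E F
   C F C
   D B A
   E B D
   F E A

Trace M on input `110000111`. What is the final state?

F

A --1--> F
F --1--> A
A --0--> C
C --0--> F
F --0--> E
E --0--> B
B --1--> F
F --1--> A
A --1--> F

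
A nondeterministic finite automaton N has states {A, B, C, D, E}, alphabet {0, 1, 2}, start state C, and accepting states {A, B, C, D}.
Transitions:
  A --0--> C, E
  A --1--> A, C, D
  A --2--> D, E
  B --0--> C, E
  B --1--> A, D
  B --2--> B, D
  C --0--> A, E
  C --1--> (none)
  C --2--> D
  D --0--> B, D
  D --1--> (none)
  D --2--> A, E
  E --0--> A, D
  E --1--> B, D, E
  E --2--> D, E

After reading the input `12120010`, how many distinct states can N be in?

Start: {C}
read 1: {}
The reachable set is empty and stays empty for the remaining 7 symbols.
Final reachable set {} has 0 states.

0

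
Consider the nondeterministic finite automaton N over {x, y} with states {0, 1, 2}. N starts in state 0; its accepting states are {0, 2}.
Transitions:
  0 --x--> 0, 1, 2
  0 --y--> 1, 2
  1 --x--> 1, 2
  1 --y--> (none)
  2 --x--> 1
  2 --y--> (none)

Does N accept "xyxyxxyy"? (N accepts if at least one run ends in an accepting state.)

Start: {0}
read x: {0, 1, 2}
read y: {1, 2}
read x: {1, 2}
read y: {}
The reachable set is empty and stays empty for the remaining 4 symbols.
Reachable ∩ accepting = {} — empty.

rejected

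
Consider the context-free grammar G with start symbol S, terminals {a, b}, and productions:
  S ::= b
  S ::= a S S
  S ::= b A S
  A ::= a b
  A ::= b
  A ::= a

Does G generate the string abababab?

no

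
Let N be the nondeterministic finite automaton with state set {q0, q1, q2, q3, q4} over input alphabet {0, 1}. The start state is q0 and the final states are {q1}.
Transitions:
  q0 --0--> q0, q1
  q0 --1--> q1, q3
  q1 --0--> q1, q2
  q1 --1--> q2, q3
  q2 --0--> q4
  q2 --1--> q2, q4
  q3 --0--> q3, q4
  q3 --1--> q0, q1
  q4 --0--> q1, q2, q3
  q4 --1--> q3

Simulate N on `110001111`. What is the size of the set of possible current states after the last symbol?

Start: {q0}
read 1: {q1, q3}
read 1: {q0, q1, q2, q3}
read 0: {q0, q1, q2, q3, q4}
read 0: {q0, q1, q2, q3, q4}
read 0: {q0, q1, q2, q3, q4}
read 1: {q0, q1, q2, q3, q4}
read 1: {q0, q1, q2, q3, q4}
read 1: {q0, q1, q2, q3, q4}
read 1: {q0, q1, q2, q3, q4}
Final reachable set {q0, q1, q2, q3, q4} has 5 states.

5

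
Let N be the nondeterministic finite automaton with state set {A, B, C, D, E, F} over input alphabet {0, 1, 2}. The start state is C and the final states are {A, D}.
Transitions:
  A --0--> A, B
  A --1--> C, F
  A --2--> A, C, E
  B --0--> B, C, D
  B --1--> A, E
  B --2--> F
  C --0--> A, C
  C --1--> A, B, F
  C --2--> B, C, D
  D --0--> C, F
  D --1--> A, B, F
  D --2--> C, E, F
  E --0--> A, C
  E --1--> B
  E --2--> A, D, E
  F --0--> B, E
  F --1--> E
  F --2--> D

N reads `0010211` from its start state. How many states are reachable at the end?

5

Start: {C}
read 0: {A, C}
read 0: {A, B, C}
read 1: {A, B, C, E, F}
read 0: {A, B, C, D, E}
read 2: {A, B, C, D, E, F}
read 1: {A, B, C, E, F}
read 1: {A, B, C, E, F}
Final reachable set {A, B, C, E, F} has 5 states.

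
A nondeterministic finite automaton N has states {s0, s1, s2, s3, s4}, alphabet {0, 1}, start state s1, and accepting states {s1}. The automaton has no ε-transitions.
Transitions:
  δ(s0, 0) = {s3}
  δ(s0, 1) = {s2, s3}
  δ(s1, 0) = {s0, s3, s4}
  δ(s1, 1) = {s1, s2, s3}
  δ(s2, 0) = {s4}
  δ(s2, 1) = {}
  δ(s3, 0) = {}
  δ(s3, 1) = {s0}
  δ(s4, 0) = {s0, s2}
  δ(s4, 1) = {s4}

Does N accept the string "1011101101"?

Start: {s1}
read 1: {s1, s2, s3}
read 0: {s0, s3, s4}
read 1: {s0, s2, s3, s4}
read 1: {s0, s2, s3, s4}
read 1: {s0, s2, s3, s4}
read 0: {s0, s2, s3, s4}
read 1: {s0, s2, s3, s4}
read 1: {s0, s2, s3, s4}
read 0: {s0, s2, s3, s4}
read 1: {s0, s2, s3, s4}
Reachable ∩ accepting = {} — empty.

rejected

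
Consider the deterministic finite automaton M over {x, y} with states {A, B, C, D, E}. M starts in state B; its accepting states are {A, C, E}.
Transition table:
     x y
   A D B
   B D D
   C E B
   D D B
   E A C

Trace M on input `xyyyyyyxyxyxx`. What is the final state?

B --x--> D
D --y--> B
B --y--> D
D --y--> B
B --y--> D
D --y--> B
B --y--> D
D --x--> D
D --y--> B
B --x--> D
D --y--> B
B --x--> D
D --x--> D

D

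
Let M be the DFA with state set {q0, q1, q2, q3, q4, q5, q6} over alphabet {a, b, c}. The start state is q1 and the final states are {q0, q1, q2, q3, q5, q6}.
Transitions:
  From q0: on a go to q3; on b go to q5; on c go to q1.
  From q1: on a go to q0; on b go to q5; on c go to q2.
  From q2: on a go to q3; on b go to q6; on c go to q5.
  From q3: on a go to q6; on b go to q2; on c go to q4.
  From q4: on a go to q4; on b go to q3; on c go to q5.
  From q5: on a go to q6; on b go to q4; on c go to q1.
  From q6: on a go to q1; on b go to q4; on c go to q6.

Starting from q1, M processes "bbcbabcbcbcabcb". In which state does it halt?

q3

q1 --b--> q5
q5 --b--> q4
q4 --c--> q5
q5 --b--> q4
q4 --a--> q4
q4 --b--> q3
q3 --c--> q4
q4 --b--> q3
q3 --c--> q4
q4 --b--> q3
q3 --c--> q4
q4 --a--> q4
q4 --b--> q3
q3 --c--> q4
q4 --b--> q3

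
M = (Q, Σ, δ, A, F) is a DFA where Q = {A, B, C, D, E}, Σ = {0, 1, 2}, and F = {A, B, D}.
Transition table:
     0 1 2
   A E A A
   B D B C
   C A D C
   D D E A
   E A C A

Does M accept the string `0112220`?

rejected

A --0--> E
E --1--> C
C --1--> D
D --2--> A
A --2--> A
A --2--> A
A --0--> E
End in state E, which is not an accepting state.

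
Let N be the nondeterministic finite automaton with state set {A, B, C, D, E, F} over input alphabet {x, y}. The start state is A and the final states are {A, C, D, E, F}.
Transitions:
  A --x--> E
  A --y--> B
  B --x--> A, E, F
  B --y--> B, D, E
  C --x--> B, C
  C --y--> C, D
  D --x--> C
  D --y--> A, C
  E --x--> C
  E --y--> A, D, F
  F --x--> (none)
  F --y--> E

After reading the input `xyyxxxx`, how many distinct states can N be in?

Start: {A}
read x: {E}
read y: {A, D, F}
read y: {A, B, C, E}
read x: {A, B, C, E, F}
read x: {A, B, C, E, F}
read x: {A, B, C, E, F}
read x: {A, B, C, E, F}
Final reachable set {A, B, C, E, F} has 5 states.

5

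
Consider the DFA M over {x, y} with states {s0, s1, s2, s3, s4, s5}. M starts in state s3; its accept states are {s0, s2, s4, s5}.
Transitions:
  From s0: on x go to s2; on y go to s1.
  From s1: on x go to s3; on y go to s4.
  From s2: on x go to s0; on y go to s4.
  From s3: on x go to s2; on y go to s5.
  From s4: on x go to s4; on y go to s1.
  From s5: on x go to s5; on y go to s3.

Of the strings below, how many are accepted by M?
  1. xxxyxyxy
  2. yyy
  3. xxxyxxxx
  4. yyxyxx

4

xxxyxyxy: accepted
yyy: accepted
xxxyxxxx: accepted
yyxyxx: accepted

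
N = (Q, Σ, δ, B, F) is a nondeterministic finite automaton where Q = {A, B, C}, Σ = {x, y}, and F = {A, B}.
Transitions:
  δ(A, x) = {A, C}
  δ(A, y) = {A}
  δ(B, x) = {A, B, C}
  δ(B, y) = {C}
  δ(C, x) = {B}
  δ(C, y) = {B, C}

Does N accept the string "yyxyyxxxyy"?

Start: {B}
read y: {C}
read y: {B, C}
read x: {A, B, C}
read y: {A, B, C}
read y: {A, B, C}
read x: {A, B, C}
read x: {A, B, C}
read x: {A, B, C}
read y: {A, B, C}
read y: {A, B, C}
Reachable ∩ accepting = {A, B} — nonempty.

accepted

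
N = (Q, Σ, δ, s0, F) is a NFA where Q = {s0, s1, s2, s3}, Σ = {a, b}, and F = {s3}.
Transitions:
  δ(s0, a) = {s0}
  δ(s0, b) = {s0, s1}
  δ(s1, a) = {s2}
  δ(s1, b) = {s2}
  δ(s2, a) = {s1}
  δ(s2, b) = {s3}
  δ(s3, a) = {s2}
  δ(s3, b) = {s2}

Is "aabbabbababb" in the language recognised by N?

accepted

Start: {s0}
read a: {s0}
read a: {s0}
read b: {s0, s1}
read b: {s0, s1, s2}
read a: {s0, s1, s2}
read b: {s0, s1, s2, s3}
read b: {s0, s1, s2, s3}
read a: {s0, s1, s2}
read b: {s0, s1, s2, s3}
read a: {s0, s1, s2}
read b: {s0, s1, s2, s3}
read b: {s0, s1, s2, s3}
Reachable ∩ accepting = {s3} — nonempty.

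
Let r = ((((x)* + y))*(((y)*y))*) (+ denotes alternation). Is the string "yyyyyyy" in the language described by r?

Split as ε·yyyyyyy: (((x)*+y))* matches ε and (((y)*y))* matches yyyyyyy.

yes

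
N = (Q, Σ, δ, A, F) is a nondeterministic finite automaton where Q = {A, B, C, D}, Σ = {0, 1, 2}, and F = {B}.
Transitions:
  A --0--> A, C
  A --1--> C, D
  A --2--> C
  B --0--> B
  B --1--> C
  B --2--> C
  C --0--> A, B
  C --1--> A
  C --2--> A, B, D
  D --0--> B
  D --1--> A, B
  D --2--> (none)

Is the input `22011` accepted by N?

accepted

Start: {A}
read 2: {C}
read 2: {A, B, D}
read 0: {A, B, C}
read 1: {A, C, D}
read 1: {A, B, C, D}
Reachable ∩ accepting = {B} — nonempty.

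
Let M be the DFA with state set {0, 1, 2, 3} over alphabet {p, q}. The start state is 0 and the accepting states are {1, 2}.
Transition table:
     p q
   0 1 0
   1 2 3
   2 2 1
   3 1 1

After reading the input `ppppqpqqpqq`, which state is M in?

1

0 --p--> 1
1 --p--> 2
2 --p--> 2
2 --p--> 2
2 --q--> 1
1 --p--> 2
2 --q--> 1
1 --q--> 3
3 --p--> 1
1 --q--> 3
3 --q--> 1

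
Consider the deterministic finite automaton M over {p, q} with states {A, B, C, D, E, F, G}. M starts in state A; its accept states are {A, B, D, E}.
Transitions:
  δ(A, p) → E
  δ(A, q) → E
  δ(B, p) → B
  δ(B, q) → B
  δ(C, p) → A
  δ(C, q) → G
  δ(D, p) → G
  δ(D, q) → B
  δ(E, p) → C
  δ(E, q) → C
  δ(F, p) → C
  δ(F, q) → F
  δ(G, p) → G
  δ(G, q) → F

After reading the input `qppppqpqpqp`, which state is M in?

G

A --q--> E
E --p--> C
C --p--> A
A --p--> E
E --p--> C
C --q--> G
G --p--> G
G --q--> F
F --p--> C
C --q--> G
G --p--> G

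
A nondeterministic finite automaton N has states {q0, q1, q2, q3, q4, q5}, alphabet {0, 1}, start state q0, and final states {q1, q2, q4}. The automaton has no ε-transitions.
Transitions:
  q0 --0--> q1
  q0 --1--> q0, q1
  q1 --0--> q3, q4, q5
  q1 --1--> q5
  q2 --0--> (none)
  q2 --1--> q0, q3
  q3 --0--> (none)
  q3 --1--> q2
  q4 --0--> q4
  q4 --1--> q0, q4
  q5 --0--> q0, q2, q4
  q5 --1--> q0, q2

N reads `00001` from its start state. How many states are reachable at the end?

3

Start: {q0}
read 0: {q1}
read 0: {q3, q4, q5}
read 0: {q0, q2, q4}
read 0: {q1, q4}
read 1: {q0, q4, q5}
Final reachable set {q0, q4, q5} has 3 states.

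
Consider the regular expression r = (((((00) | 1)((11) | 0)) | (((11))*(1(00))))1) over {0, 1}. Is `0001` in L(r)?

Split as 000·1: ((((00)|1)((11)|0))|(((11))*(1(00)))) matches 000 and 1 matches 1.

yes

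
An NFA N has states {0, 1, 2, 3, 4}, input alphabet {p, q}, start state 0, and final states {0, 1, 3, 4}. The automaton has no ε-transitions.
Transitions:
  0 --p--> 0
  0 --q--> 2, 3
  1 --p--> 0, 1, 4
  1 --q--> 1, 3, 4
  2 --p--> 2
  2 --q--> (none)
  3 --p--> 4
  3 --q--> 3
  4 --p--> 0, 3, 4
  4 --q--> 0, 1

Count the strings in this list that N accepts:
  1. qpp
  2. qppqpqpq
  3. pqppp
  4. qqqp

qpp: accepted
qppqpqpq: accepted
pqppp: accepted
qqqp: accepted

4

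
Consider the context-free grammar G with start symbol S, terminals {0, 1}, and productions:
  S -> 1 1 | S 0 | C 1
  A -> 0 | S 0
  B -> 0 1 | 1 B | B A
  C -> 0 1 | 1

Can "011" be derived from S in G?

S ⇒ C1 ⇒ 011

yes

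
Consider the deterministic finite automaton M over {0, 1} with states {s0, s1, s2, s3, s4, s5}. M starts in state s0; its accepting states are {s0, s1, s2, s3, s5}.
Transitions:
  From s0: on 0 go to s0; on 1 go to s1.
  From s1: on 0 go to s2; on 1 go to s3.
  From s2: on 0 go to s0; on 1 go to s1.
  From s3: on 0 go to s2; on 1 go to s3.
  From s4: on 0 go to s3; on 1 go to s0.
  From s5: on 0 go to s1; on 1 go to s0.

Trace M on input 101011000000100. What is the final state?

s0

s0 --1--> s1
s1 --0--> s2
s2 --1--> s1
s1 --0--> s2
s2 --1--> s1
s1 --1--> s3
s3 --0--> s2
s2 --0--> s0
s0 --0--> s0
s0 --0--> s0
s0 --0--> s0
s0 --0--> s0
s0 --1--> s1
s1 --0--> s2
s2 --0--> s0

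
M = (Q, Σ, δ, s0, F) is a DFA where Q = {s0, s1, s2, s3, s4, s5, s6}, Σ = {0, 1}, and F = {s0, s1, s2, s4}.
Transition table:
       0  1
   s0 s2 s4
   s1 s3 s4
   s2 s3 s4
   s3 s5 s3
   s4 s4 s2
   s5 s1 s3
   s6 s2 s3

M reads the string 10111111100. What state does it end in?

s0 --1--> s4
s4 --0--> s4
s4 --1--> s2
s2 --1--> s4
s4 --1--> s2
s2 --1--> s4
s4 --1--> s2
s2 --1--> s4
s4 --1--> s2
s2 --0--> s3
s3 --0--> s5

s5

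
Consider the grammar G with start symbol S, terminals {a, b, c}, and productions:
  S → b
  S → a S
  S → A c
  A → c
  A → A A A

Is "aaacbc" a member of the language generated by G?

no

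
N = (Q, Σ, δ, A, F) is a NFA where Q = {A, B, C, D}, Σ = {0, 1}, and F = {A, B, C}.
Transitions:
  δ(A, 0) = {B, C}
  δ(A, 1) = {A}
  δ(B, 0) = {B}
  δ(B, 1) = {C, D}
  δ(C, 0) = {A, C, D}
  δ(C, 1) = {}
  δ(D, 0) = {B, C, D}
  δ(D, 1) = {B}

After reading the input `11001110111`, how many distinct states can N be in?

4

Start: {A}
read 1: {A}
read 1: {A}
read 0: {B, C}
read 0: {A, B, C, D}
read 1: {A, B, C, D}
read 1: {A, B, C, D}
read 1: {A, B, C, D}
read 0: {A, B, C, D}
read 1: {A, B, C, D}
read 1: {A, B, C, D}
read 1: {A, B, C, D}
Final reachable set {A, B, C, D} has 4 states.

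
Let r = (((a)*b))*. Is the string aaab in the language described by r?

yes

Split into 1 piece aaab; each matches ((a)*b).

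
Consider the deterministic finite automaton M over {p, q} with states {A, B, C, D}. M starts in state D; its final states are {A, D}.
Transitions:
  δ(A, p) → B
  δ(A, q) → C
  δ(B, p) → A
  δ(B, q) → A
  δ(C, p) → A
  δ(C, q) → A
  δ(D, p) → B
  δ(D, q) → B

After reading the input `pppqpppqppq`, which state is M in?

C

D --p--> B
B --p--> A
A --p--> B
B --q--> A
A --p--> B
B --p--> A
A --p--> B
B --q--> A
A --p--> B
B --p--> A
A --q--> C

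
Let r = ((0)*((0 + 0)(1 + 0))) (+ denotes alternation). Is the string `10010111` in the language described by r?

no

No split of 10010111 into u·v has (0)* matching u and ((0+0)(1+0)) matching v.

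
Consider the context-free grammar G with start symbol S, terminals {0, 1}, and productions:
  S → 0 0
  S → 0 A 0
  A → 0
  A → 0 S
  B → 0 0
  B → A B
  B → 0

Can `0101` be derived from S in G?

no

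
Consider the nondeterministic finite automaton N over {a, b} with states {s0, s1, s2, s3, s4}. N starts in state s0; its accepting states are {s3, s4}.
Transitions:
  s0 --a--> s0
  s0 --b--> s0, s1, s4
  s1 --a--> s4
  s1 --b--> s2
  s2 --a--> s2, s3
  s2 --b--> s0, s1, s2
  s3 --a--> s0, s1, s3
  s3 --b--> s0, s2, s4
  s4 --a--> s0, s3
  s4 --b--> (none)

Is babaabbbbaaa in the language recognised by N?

accepted

Start: {s0}
read b: {s0, s1, s4}
read a: {s0, s3, s4}
read b: {s0, s1, s2, s4}
read a: {s0, s2, s3, s4}
read a: {s0, s1, s2, s3}
read b: {s0, s1, s2, s4}
read b: {s0, s1, s2, s4}
read b: {s0, s1, s2, s4}
read b: {s0, s1, s2, s4}
read a: {s0, s2, s3, s4}
read a: {s0, s1, s2, s3}
read a: {s0, s1, s2, s3, s4}
Reachable ∩ accepting = {s3, s4} — nonempty.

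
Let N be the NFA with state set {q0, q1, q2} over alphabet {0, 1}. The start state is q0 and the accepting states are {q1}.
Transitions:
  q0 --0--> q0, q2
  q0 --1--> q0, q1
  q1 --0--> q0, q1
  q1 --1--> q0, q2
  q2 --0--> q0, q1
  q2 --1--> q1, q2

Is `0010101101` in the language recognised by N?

Start: {q0}
read 0: {q0, q2}
read 0: {q0, q1, q2}
read 1: {q0, q1, q2}
read 0: {q0, q1, q2}
read 1: {q0, q1, q2}
read 0: {q0, q1, q2}
read 1: {q0, q1, q2}
read 1: {q0, q1, q2}
read 0: {q0, q1, q2}
read 1: {q0, q1, q2}
Reachable ∩ accepting = {q1} — nonempty.

accepted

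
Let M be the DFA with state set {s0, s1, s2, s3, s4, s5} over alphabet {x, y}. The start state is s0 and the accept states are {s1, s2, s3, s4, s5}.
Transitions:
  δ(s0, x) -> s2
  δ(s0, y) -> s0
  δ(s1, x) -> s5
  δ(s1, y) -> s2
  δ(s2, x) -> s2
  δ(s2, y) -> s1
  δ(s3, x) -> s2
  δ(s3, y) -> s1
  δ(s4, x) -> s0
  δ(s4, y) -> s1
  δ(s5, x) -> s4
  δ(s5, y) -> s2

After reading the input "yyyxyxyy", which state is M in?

s0 --y--> s0
s0 --y--> s0
s0 --y--> s0
s0 --x--> s2
s2 --y--> s1
s1 --x--> s5
s5 --y--> s2
s2 --y--> s1

s1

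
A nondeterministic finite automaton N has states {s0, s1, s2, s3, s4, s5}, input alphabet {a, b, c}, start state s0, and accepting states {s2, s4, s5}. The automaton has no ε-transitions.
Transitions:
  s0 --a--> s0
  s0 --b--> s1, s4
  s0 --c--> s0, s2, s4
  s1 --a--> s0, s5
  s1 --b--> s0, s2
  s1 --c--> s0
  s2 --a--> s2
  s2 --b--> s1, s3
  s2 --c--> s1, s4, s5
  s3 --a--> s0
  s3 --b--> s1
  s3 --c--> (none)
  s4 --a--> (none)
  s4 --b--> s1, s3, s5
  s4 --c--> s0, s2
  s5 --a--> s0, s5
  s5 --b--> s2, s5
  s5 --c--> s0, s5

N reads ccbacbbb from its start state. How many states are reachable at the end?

Start: {s0}
read c: {s0, s2, s4}
read c: {s0, s1, s2, s4, s5}
read b: {s0, s1, s2, s3, s4, s5}
read a: {s0, s2, s5}
read c: {s0, s1, s2, s4, s5}
read b: {s0, s1, s2, s3, s4, s5}
read b: {s0, s1, s2, s3, s4, s5}
read b: {s0, s1, s2, s3, s4, s5}
Final reachable set {s0, s1, s2, s3, s4, s5} has 6 states.

6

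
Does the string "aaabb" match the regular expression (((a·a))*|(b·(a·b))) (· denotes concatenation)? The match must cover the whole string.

Neither ((a·a))* nor (b·(a·b)) matches aaabb.

no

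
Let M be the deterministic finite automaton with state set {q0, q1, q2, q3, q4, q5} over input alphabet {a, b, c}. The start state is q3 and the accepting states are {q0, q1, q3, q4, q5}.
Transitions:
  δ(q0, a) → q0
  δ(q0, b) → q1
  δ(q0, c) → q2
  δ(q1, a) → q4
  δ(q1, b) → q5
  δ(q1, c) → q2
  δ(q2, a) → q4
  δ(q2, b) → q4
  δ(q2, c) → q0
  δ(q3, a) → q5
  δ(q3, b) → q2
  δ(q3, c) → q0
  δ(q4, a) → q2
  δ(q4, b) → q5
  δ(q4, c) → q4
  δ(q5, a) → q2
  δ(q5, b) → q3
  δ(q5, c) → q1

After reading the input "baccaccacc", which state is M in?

q3 --b--> q2
q2 --a--> q4
q4 --c--> q4
q4 --c--> q4
q4 --a--> q2
q2 --c--> q0
q0 --c--> q2
q2 --a--> q4
q4 --c--> q4
q4 --c--> q4

q4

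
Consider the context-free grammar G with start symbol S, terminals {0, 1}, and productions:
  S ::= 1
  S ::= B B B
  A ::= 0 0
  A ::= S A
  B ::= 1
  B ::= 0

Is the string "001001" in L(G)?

no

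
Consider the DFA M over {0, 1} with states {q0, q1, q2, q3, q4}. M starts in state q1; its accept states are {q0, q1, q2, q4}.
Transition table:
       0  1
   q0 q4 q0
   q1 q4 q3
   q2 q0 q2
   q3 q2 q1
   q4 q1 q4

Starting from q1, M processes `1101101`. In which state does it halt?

q1 --1--> q3
q3 --1--> q1
q1 --0--> q4
q4 --1--> q4
q4 --1--> q4
q4 --0--> q1
q1 --1--> q3

q3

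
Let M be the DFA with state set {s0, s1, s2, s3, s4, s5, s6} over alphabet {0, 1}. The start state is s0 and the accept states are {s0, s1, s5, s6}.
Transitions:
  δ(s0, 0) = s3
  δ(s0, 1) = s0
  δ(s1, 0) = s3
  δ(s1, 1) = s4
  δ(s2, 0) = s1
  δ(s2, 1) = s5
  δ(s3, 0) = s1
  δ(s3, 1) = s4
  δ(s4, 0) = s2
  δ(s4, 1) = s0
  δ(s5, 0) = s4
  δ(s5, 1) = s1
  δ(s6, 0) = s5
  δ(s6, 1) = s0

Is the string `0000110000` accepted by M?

s0 --0--> s3
s3 --0--> s1
s1 --0--> s3
s3 --0--> s1
s1 --1--> s4
s4 --1--> s0
s0 --0--> s3
s3 --0--> s1
s1 --0--> s3
s3 --0--> s1
End in state s1, which is an accepting state.

accepted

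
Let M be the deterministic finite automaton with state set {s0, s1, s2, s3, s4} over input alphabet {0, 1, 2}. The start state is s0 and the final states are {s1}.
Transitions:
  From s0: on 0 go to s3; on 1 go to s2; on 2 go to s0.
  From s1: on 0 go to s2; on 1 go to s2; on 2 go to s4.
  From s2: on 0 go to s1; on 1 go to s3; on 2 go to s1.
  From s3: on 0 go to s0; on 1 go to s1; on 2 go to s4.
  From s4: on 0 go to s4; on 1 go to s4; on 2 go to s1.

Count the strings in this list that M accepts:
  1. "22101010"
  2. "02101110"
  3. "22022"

"22101010": accepted
"02101110": rejected
"22022": accepted

2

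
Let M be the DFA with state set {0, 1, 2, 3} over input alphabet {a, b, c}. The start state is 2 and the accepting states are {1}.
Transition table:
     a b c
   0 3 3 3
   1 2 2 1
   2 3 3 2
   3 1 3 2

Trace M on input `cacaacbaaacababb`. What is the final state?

3

2 --c--> 2
2 --a--> 3
3 --c--> 2
2 --a--> 3
3 --a--> 1
1 --c--> 1
1 --b--> 2
2 --a--> 3
3 --a--> 1
1 --a--> 2
2 --c--> 2
2 --a--> 3
3 --b--> 3
3 --a--> 1
1 --b--> 2
2 --b--> 3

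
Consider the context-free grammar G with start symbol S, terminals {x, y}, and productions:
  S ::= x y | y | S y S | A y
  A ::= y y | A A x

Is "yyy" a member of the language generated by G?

S ⇒ Ay ⇒ yyy

yes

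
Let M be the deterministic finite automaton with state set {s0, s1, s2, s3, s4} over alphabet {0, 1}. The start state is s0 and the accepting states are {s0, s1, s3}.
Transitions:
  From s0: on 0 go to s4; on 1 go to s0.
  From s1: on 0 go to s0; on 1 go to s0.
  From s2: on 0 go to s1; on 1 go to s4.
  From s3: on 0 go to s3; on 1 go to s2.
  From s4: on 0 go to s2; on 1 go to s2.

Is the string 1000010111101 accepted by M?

rejected

s0 --1--> s0
s0 --0--> s4
s4 --0--> s2
s2 --0--> s1
s1 --0--> s0
s0 --1--> s0
s0 --0--> s4
s4 --1--> s2
s2 --1--> s4
s4 --1--> s2
s2 --1--> s4
s4 --0--> s2
s2 --1--> s4
End in state s4, which is not an accepting state.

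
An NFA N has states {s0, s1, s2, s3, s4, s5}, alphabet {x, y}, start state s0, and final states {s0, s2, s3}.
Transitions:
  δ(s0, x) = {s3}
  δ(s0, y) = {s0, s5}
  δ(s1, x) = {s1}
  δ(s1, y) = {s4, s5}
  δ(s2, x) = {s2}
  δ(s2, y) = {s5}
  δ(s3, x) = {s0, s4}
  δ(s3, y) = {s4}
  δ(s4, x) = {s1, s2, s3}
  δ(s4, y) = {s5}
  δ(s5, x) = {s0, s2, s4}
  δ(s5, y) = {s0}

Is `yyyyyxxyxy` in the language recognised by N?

accepted

Start: {s0}
read y: {s0, s5}
read y: {s0, s5}
read y: {s0, s5}
read y: {s0, s5}
read y: {s0, s5}
read x: {s0, s2, s3, s4}
read x: {s0, s1, s2, s3, s4}
read y: {s0, s4, s5}
read x: {s0, s1, s2, s3, s4}
read y: {s0, s4, s5}
Reachable ∩ accepting = {s0} — nonempty.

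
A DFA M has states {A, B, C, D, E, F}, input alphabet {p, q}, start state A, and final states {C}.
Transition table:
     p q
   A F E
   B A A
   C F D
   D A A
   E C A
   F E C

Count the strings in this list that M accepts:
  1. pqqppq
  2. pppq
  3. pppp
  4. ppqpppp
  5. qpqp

pqqppq: accepted
pppq: rejected
pppp: rejected
ppqpppp: rejected
qpqp: rejected

1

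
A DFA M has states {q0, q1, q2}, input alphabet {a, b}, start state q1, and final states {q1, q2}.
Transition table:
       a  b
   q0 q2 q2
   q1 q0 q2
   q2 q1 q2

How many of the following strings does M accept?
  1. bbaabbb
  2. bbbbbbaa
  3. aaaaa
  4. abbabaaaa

bbaabbb: accepted
bbbbbbaa: rejected
aaaaa: accepted
abbabaaaa: accepted

3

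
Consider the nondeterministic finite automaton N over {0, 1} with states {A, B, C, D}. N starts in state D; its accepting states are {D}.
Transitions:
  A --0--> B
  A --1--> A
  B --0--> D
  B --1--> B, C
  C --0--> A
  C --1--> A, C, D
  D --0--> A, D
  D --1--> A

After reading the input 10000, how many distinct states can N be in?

Start: {D}
read 1: {A}
read 0: {B}
read 0: {D}
read 0: {A, D}
read 0: {A, B, D}
Final reachable set {A, B, D} has 3 states.

3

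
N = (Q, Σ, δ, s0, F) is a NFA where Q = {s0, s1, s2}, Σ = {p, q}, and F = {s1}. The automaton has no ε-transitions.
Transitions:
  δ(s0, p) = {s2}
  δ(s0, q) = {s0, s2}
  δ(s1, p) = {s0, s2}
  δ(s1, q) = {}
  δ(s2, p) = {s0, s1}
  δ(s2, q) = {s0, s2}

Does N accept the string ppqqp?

Start: {s0}
read p: {s2}
read p: {s0, s1}
read q: {s0, s2}
read q: {s0, s2}
read p: {s0, s1, s2}
Reachable ∩ accepting = {s1} — nonempty.

accepted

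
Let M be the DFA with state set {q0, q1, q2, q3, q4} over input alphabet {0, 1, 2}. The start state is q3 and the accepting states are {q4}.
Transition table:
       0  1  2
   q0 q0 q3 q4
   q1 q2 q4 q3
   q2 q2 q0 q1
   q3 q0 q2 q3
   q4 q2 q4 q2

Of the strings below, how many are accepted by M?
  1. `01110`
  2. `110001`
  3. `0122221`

0

`01110`: rejected
`110001`: rejected
`0122221`: rejected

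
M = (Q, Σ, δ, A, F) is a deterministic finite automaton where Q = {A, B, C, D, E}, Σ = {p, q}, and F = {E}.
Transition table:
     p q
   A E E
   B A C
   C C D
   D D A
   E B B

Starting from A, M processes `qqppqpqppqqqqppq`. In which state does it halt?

A --q--> E
E --q--> B
B --p--> A
A --p--> E
E --q--> B
B --p--> A
A --q--> E
E --p--> B
B --p--> A
A --q--> E
E --q--> B
B --q--> C
C --q--> D
D --p--> D
D --p--> D
D --q--> A

A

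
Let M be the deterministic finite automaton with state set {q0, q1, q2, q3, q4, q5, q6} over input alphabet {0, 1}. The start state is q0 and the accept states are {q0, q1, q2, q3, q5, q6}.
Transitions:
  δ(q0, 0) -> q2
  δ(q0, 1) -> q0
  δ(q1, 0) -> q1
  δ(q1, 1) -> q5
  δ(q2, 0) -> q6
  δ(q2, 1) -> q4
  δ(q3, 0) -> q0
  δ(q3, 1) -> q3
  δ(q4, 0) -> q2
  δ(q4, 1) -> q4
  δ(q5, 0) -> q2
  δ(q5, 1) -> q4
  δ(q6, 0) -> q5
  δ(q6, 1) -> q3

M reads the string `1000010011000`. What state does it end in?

q6

q0 --1--> q0
q0 --0--> q2
q2 --0--> q6
q6 --0--> q5
q5 --0--> q2
q2 --1--> q4
q4 --0--> q2
q2 --0--> q6
q6 --1--> q3
q3 --1--> q3
q3 --0--> q0
q0 --0--> q2
q2 --0--> q6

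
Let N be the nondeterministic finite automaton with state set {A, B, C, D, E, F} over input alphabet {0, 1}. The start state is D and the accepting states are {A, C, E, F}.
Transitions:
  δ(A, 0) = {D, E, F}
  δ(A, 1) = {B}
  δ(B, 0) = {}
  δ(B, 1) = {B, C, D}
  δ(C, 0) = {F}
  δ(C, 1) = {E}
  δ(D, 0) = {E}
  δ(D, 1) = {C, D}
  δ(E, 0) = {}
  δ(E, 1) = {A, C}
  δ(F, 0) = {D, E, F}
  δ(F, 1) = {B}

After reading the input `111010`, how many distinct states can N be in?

Start: {D}
read 1: {C, D}
read 1: {C, D, E}
read 1: {A, C, D, E}
read 0: {D, E, F}
read 1: {A, B, C, D}
read 0: {D, E, F}
Final reachable set {D, E, F} has 3 states.

3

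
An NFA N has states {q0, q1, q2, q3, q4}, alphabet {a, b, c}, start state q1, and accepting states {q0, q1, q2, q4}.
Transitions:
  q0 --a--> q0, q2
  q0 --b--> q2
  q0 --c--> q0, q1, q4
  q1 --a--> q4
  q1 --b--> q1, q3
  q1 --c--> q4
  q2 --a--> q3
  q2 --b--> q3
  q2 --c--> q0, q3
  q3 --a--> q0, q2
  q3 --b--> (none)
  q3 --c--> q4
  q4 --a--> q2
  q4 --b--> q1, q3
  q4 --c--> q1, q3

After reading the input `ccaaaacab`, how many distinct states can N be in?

3

Start: {q1}
read c: {q4}
read c: {q1, q3}
read a: {q0, q2, q4}
read a: {q0, q2, q3}
read a: {q0, q2, q3}
read a: {q0, q2, q3}
read c: {q0, q1, q3, q4}
read a: {q0, q2, q4}
read b: {q1, q2, q3}
Final reachable set {q1, q2, q3} has 3 states.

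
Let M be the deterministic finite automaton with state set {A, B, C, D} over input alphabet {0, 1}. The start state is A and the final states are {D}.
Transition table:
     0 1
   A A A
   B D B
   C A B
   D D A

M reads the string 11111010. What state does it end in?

A

A --1--> A
A --1--> A
A --1--> A
A --1--> A
A --1--> A
A --0--> A
A --1--> A
A --0--> A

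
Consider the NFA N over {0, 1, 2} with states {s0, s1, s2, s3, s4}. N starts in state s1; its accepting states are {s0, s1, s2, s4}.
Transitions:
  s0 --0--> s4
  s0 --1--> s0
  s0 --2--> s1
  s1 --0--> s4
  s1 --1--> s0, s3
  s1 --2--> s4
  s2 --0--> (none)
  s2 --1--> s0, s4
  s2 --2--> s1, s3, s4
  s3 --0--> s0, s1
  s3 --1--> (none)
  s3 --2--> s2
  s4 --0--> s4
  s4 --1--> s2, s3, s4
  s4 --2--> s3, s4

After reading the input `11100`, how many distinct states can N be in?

1

Start: {s1}
read 1: {s0, s3}
read 1: {s0}
read 1: {s0}
read 0: {s4}
read 0: {s4}
Final reachable set {s4} has 1 state.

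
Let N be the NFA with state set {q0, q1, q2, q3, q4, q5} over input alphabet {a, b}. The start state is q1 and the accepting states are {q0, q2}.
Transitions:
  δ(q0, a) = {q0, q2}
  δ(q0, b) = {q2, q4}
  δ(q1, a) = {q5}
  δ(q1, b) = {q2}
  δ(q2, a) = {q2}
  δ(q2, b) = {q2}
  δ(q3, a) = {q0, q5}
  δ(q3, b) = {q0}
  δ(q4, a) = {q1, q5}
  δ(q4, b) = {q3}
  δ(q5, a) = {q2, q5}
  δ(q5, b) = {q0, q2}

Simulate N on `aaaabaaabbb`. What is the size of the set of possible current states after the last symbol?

Start: {q1}
read a: {q5}
read a: {q2, q5}
read a: {q2, q5}
read a: {q2, q5}
read b: {q0, q2}
read a: {q0, q2}
read a: {q0, q2}
read a: {q0, q2}
read b: {q2, q4}
read b: {q2, q3}
read b: {q0, q2}
Final reachable set {q0, q2} has 2 states.

2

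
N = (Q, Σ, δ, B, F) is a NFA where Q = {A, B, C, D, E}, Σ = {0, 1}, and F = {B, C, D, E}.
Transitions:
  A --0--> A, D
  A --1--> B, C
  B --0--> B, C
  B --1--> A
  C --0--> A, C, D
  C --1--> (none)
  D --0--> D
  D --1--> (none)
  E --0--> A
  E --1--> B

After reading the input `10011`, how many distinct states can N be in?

1

Start: {B}
read 1: {A}
read 0: {A, D}
read 0: {A, D}
read 1: {B, C}
read 1: {A}
Final reachable set {A} has 1 state.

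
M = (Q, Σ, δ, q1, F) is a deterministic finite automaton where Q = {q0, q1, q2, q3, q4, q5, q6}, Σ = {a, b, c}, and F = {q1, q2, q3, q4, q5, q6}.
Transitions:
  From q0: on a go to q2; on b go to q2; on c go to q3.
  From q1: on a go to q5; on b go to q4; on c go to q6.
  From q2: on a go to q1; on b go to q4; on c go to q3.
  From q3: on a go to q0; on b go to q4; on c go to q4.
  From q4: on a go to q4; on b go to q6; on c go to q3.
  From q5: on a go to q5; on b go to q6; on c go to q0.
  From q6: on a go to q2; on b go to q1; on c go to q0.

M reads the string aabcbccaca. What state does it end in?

q1 --a--> q5
q5 --a--> q5
q5 --b--> q6
q6 --c--> q0
q0 --b--> q2
q2 --c--> q3
q3 --c--> q4
q4 --a--> q4
q4 --c--> q3
q3 --a--> q0

q0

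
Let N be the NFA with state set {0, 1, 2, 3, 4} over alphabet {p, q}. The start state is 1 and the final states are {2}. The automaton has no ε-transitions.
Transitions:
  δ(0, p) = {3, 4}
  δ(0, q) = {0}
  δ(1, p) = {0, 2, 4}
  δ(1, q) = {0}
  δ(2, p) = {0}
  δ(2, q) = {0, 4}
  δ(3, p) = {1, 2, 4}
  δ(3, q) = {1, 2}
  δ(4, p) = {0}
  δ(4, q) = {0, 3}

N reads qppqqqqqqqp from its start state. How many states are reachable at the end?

5

Start: {1}
read q: {0}
read p: {3, 4}
read p: {0, 1, 2, 4}
read q: {0, 3, 4}
read q: {0, 1, 2, 3}
read q: {0, 1, 2, 4}
read q: {0, 3, 4}
read q: {0, 1, 2, 3}
read q: {0, 1, 2, 4}
read q: {0, 3, 4}
read p: {0, 1, 2, 3, 4}
Final reachable set {0, 1, 2, 3, 4} has 5 states.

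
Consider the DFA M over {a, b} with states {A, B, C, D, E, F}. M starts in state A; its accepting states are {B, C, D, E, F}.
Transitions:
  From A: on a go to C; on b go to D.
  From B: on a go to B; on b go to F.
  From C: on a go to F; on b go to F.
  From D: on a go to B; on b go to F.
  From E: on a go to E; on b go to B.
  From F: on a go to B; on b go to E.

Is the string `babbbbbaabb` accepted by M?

accepted

A --b--> D
D --a--> B
B --b--> F
F --b--> E
E --b--> B
B --b--> F
F --b--> E
E --a--> E
E --a--> E
E --b--> B
B --b--> F
End in state F, which is an accepting state.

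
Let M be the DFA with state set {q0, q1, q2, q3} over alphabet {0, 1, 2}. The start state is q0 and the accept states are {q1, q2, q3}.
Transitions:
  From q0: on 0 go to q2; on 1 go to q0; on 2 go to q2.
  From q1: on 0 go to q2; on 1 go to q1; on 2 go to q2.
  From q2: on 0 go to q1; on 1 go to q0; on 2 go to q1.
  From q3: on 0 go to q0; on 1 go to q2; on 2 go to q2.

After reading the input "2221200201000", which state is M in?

q2

q0 --2--> q2
q2 --2--> q1
q1 --2--> q2
q2 --1--> q0
q0 --2--> q2
q2 --0--> q1
q1 --0--> q2
q2 --2--> q1
q1 --0--> q2
q2 --1--> q0
q0 --0--> q2
q2 --0--> q1
q1 --0--> q2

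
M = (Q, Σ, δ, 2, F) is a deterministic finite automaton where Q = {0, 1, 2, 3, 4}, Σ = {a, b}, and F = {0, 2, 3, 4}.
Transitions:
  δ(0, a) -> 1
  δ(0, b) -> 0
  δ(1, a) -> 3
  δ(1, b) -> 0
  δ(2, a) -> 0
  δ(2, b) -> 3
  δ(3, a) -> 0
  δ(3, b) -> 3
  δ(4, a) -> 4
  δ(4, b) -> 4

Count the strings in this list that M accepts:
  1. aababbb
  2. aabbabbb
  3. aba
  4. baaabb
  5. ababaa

aababbb: accepted
aabbabbb: accepted
aba: rejected
baaabb: accepted
ababaa: accepted

4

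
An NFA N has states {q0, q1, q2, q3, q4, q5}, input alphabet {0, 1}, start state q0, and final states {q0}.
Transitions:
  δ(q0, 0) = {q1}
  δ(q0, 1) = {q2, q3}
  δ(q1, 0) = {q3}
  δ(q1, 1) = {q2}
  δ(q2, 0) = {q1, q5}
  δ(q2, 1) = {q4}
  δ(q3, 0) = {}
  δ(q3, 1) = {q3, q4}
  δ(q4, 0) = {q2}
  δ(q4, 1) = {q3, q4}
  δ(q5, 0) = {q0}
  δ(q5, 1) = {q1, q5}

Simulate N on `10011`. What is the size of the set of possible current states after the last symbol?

Start: {q0}
read 1: {q2, q3}
read 0: {q1, q5}
read 0: {q0, q3}
read 1: {q2, q3, q4}
read 1: {q3, q4}
Final reachable set {q3, q4} has 2 states.

2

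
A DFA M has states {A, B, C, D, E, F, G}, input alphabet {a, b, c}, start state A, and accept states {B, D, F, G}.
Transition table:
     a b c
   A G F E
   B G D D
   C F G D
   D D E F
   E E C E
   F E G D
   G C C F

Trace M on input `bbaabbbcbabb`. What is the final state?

C

A --b--> F
F --b--> G
G --a--> C
C --a--> F
F --b--> G
G --b--> C
C --b--> G
G --c--> F
F --b--> G
G --a--> C
C --b--> G
G --b--> C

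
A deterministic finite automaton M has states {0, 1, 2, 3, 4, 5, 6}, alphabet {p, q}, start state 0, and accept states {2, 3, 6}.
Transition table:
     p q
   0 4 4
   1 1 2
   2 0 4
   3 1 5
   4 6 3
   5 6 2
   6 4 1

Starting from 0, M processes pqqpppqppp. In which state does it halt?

0 --p--> 4
4 --q--> 3
3 --q--> 5
5 --p--> 6
6 --p--> 4
4 --p--> 6
6 --q--> 1
1 --p--> 1
1 --p--> 1
1 --p--> 1

1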